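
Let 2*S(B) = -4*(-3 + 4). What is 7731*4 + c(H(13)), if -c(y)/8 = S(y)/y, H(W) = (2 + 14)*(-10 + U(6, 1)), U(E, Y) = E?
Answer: 123695/4 ≈ 30924.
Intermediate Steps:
S(B) = -2 (S(B) = (-4*(-3 + 4))/2 = (-4*1)/2 = (½)*(-4) = -2)
H(W) = -64 (H(W) = (2 + 14)*(-10 + 6) = 16*(-4) = -64)
c(y) = 16/y (c(y) = -(-16)/y = 16/y)
7731*4 + c(H(13)) = 7731*4 + 16/(-64) = 30924 + 16*(-1/64) = 30924 - ¼ = 123695/4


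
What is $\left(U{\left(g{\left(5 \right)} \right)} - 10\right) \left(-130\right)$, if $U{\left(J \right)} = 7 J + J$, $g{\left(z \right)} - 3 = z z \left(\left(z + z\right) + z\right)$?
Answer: $-391820$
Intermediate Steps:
$g{\left(z \right)} = 3 + 3 z^{3}$ ($g{\left(z \right)} = 3 + z z \left(\left(z + z\right) + z\right) = 3 + z^{2} \left(2 z + z\right) = 3 + z^{2} \cdot 3 z = 3 + 3 z^{3}$)
$U{\left(J \right)} = 8 J$
$\left(U{\left(g{\left(5 \right)} \right)} - 10\right) \left(-130\right) = \left(8 \left(3 + 3 \cdot 5^{3}\right) - 10\right) \left(-130\right) = \left(8 \left(3 + 3 \cdot 125\right) + \left(-61 + 51\right)\right) \left(-130\right) = \left(8 \left(3 + 375\right) - 10\right) \left(-130\right) = \left(8 \cdot 378 - 10\right) \left(-130\right) = \left(3024 - 10\right) \left(-130\right) = 3014 \left(-130\right) = -391820$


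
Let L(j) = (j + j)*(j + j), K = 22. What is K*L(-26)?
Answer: 59488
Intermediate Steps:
L(j) = 4*j**2 (L(j) = (2*j)*(2*j) = 4*j**2)
K*L(-26) = 22*(4*(-26)**2) = 22*(4*676) = 22*2704 = 59488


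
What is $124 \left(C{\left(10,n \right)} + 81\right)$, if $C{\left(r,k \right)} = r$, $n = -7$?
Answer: $11284$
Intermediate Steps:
$124 \left(C{\left(10,n \right)} + 81\right) = 124 \left(10 + 81\right) = 124 \cdot 91 = 11284$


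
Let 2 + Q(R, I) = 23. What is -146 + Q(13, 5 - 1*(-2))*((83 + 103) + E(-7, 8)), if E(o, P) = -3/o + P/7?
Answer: 3793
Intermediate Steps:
E(o, P) = -3/o + P/7 (E(o, P) = -3/o + P*(⅐) = -3/o + P/7)
Q(R, I) = 21 (Q(R, I) = -2 + 23 = 21)
-146 + Q(13, 5 - 1*(-2))*((83 + 103) + E(-7, 8)) = -146 + 21*((83 + 103) + (-3/(-7) + (⅐)*8)) = -146 + 21*(186 + (-3*(-⅐) + 8/7)) = -146 + 21*(186 + (3/7 + 8/7)) = -146 + 21*(186 + 11/7) = -146 + 21*(1313/7) = -146 + 3939 = 3793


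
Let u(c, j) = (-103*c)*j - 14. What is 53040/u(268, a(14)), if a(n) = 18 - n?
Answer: -1768/3681 ≈ -0.48030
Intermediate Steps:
u(c, j) = -14 - 103*c*j (u(c, j) = -103*c*j - 14 = -14 - 103*c*j)
53040/u(268, a(14)) = 53040/(-14 - 103*268*(18 - 1*14)) = 53040/(-14 - 103*268*(18 - 14)) = 53040/(-14 - 103*268*4) = 53040/(-14 - 110416) = 53040/(-110430) = 53040*(-1/110430) = -1768/3681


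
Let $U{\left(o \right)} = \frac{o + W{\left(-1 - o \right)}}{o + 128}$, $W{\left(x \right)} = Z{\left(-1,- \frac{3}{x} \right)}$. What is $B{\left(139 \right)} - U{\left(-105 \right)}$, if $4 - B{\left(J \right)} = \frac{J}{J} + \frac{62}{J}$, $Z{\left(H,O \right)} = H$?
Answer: $\frac{22899}{3197} \approx 7.1627$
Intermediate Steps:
$B{\left(J \right)} = 3 - \frac{62}{J}$ ($B{\left(J \right)} = 4 - \left(\frac{J}{J} + \frac{62}{J}\right) = 4 - \left(1 + \frac{62}{J}\right) = 3 - \frac{62}{J}$)
$W{\left(x \right)} = -1$
$U{\left(o \right)} = \frac{-1 + o}{128 + o}$ ($U{\left(o \right)} = \frac{o - 1}{o + 128} = \frac{-1 + o}{128 + o}$)
$B{\left(139 \right)} - U{\left(-105 \right)} = \left(3 - \frac{62}{139}\right) - \frac{-1 - 105}{128 - 105} = \left(3 - \frac{62}{139}\right) - \frac{1}{23} \left(-106\right) = \frac{355}{139} - - \frac{106}{23} = \frac{355}{139} + \frac{106}{23} = \frac{22899}{3197}$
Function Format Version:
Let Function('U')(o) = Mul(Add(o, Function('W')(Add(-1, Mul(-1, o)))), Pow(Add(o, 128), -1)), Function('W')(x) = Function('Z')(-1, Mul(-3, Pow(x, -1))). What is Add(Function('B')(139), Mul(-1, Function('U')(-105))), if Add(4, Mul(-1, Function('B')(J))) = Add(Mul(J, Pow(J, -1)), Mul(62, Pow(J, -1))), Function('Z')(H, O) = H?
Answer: Rational(22899, 3197) ≈ 7.1627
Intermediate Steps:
Function('B')(J) = Add(3, Mul(-62, Pow(J, -1))) (Function('B')(J) = Add(4, Mul(-1, Add(Mul(J, Pow(J, -1)), Mul(62, Pow(J, -1))))) = Add(4, Mul(-1, Add(1, Mul(62, Pow(J, -1))))) = Add(4, Add(-1, Mul(-62, Pow(J, -1)))) = Add(3, Mul(-62, Pow(J, -1))))
Function('W')(x) = -1
Function('U')(o) = Mul(Pow(Add(128, o), -1), Add(-1, o)) (Function('U')(o) = Mul(Add(o, -1), Pow(Add(o, 128), -1)) = Mul(Add(-1, o), Pow(Add(128, o), -1)) = Mul(Pow(Add(128, o), -1), Add(-1, o)))
Add(Function('B')(139), Mul(-1, Function('U')(-105))) = Add(Add(3, Mul(-62, Pow(139, -1))), Mul(-1, Mul(Pow(Add(128, -105), -1), Add(-1, -105)))) = Add(Add(3, Mul(-62, Rational(1, 139))), Mul(-1, Mul(Pow(23, -1), -106))) = Add(Add(3, Rational(-62, 139)), Mul(-1, Mul(Rational(1, 23), -106))) = Add(Rational(355, 139), Mul(-1, Rational(-106, 23))) = Add(Rational(355, 139), Rational(106, 23)) = Rational(22899, 3197)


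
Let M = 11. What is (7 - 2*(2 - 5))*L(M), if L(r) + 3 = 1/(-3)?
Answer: -130/3 ≈ -43.333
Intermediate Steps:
L(r) = -10/3 (L(r) = -3 + 1/(-3) = -3 - ⅓ = -10/3)
(7 - 2*(2 - 5))*L(M) = (7 - 2*(2 - 5))*(-10/3) = (7 - 2*(-3))*(-10/3) = (7 + 6)*(-10/3) = 13*(-10/3) = -130/3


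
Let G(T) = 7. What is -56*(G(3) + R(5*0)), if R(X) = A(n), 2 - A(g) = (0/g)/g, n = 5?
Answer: -504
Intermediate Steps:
A(g) = 2 (A(g) = 2 - 0/g/g = 2 - 0/g = 2 - 1*0 = 2 + 0 = 2)
R(X) = 2
-56*(G(3) + R(5*0)) = -56*(7 + 2) = -56*9 = -504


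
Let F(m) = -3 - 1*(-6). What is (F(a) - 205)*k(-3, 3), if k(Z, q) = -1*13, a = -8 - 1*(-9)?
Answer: 2626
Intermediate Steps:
a = 1 (a = -8 + 9 = 1)
k(Z, q) = -13
F(m) = 3 (F(m) = -3 + 6 = 3)
(F(a) - 205)*k(-3, 3) = (3 - 205)*(-13) = -202*(-13) = 2626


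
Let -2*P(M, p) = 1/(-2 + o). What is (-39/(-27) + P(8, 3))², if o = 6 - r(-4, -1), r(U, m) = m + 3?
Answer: 1849/1296 ≈ 1.4267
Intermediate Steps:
r(U, m) = 3 + m
o = 4 (o = 6 - (3 - 1) = 6 - 1*2 = 6 - 2 = 4)
P(M, p) = -¼ (P(M, p) = -1/(2*(-2 + 4)) = -½/2 = -½*½ = -¼)
(-39/(-27) + P(8, 3))² = (-39/(-27) - ¼)² = (-39*(-1/27) - ¼)² = (13/9 - ¼)² = (43/36)² = 1849/1296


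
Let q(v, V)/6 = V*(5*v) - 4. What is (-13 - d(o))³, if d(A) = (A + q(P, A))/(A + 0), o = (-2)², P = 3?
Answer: -941192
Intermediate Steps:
o = 4
q(v, V) = -24 + 30*V*v (q(v, V) = 6*(V*(5*v) - 4) = 6*(5*V*v - 4) = 6*(-4 + 5*V*v) = -24 + 30*V*v)
d(A) = (-24 + 91*A)/A (d(A) = (A + (-24 + 30*A*3))/(A + 0) = (A + (-24 + 90*A))/A = (-24 + 91*A)/A)
(-13 - d(o))³ = (-13 - (91 - 24/4))³ = (-13 - (91 - 24*¼))³ = (-13 - (91 - 6))³ = (-13 - 1*85)³ = (-13 - 85)³ = (-98)³ = -941192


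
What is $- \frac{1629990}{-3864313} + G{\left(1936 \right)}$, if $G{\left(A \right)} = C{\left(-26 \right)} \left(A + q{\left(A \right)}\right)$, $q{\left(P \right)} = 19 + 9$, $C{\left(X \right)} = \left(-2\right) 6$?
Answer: $- \frac{91072498794}{3864313} \approx -23568.0$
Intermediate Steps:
$C{\left(X \right)} = -12$
$q{\left(P \right)} = 28$
$G{\left(A \right)} = -336 - 12 A$ ($G{\left(A \right)} = - 12 \left(A + 28\right) = - 12 \left(28 + A\right) = -336 - 12 A$)
$- \frac{1629990}{-3864313} + G{\left(1936 \right)} = - \frac{1629990}{-3864313} - 23568 = \left(-1629990\right) \left(- \frac{1}{3864313}\right) - 23568 = \frac{1629990}{3864313} - 23568 = - \frac{91072498794}{3864313}$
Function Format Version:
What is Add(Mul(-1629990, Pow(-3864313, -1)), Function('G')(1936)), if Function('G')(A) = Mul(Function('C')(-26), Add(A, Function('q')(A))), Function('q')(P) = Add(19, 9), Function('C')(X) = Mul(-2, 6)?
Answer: Rational(-91072498794, 3864313) ≈ -23568.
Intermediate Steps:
Function('C')(X) = -12
Function('q')(P) = 28
Function('G')(A) = Add(-336, Mul(-12, A)) (Function('G')(A) = Mul(-12, Add(A, 28)) = Mul(-12, Add(28, A)) = Add(-336, Mul(-12, A)))
Add(Mul(-1629990, Pow(-3864313, -1)), Function('G')(1936)) = Add(Mul(-1629990, Pow(-3864313, -1)), Add(-336, Mul(-12, 1936))) = Add(Mul(-1629990, Rational(-1, 3864313)), Add(-336, -23232)) = Add(Rational(1629990, 3864313), -23568) = Rational(-91072498794, 3864313)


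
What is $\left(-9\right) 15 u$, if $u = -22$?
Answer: $2970$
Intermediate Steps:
$\left(-9\right) 15 u = \left(-9\right) 15 \left(-22\right) = \left(-135\right) \left(-22\right) = 2970$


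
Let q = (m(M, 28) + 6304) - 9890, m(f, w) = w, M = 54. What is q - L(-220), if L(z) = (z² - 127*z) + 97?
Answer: -79995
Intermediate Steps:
L(z) = 97 + z² - 127*z
q = -3558 (q = (28 + 6304) - 9890 = 6332 - 9890 = -3558)
q - L(-220) = -3558 - (97 + (-220)² - 127*(-220)) = -3558 - (97 + 48400 + 27940) = -3558 - 1*76437 = -3558 - 76437 = -79995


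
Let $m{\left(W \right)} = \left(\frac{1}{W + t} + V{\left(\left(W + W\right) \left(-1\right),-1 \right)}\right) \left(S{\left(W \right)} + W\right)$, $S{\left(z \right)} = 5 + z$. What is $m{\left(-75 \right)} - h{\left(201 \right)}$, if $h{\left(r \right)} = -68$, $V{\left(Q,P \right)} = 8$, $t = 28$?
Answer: $- \frac{51179}{47} \approx -1088.9$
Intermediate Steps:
$m{\left(W \right)} = \left(5 + 2 W\right) \left(8 + \frac{1}{28 + W}\right)$ ($m{\left(W \right)} = \left(\frac{1}{W + 28} + 8\right) \left(\left(5 + W\right) + W\right) = \left(\frac{1}{28 + W} + 8\right) \left(5 + 2 W\right) = \left(8 + \frac{1}{28 + W}\right) \left(5 + 2 W\right) = \left(5 + 2 W\right) \left(8 + \frac{1}{28 + W}\right)$)
$m{\left(-75 \right)} - h{\left(201 \right)} = \frac{1125 + 16 \left(-75\right)^{2} + 490 \left(-75\right)}{28 - 75} - -68 = \frac{1125 + 16 \cdot 5625 - 36750}{-47} + 68 = - \frac{1125 + 90000 - 36750}{47} + 68 = \left(- \frac{1}{47}\right) 54375 + 68 = - \frac{54375}{47} + 68 = - \frac{51179}{47}$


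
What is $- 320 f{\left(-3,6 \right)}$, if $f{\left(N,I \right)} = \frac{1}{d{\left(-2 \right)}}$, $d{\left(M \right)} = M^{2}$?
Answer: $-80$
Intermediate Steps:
$f{\left(N,I \right)} = \frac{1}{4}$ ($f{\left(N,I \right)} = \frac{1}{\left(-2\right)^{2}} = \frac{1}{4}$)
$- 320 f{\left(-3,6 \right)} = \left(-320\right) \frac{1}{4} = -80$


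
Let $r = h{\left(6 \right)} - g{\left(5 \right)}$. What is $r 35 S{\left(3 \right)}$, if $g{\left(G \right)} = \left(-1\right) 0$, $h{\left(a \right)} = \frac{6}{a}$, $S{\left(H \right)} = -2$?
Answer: $-70$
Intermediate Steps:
$g{\left(G \right)} = 0$
$r = 1$ ($r = \frac{6}{6} - 0 = 6 \cdot \frac{1}{6} + 0 = 1 + 0 = 1$)
$r 35 S{\left(3 \right)} = 1 \cdot 35 \left(-2\right) = 35 \left(-2\right) = -70$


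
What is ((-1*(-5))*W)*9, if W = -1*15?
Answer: -675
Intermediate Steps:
W = -15
((-1*(-5))*W)*9 = (-1*(-5)*(-15))*9 = (5*(-15))*9 = -75*9 = -675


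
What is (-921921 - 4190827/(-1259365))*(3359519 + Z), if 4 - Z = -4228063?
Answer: -187434498255428044/26795 ≈ -6.9951e+12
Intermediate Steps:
Z = 4228067 (Z = 4 - 1*(-4228063) = 4 + 4228063 = 4228067)
(-921921 - 4190827/(-1259365))*(3359519 + Z) = (-921921 - 4190827/(-1259365))*(3359519 + 4228067) = (-921921 - 4190827*(-1/1259365))*7587586 = (-921921 + 4190827/1259365)*7587586 = -1161030849338/1259365*7587586 = -187434498255428044/26795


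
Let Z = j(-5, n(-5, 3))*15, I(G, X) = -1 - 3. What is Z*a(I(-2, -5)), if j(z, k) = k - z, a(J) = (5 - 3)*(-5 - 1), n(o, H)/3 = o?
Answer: 1800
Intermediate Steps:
n(o, H) = 3*o
I(G, X) = -4
a(J) = -12 (a(J) = 2*(-6) = -12)
Z = -150 (Z = (3*(-5) - 1*(-5))*15 = (-15 + 5)*15 = -10*15 = -150)
Z*a(I(-2, -5)) = -150*(-12) = 1800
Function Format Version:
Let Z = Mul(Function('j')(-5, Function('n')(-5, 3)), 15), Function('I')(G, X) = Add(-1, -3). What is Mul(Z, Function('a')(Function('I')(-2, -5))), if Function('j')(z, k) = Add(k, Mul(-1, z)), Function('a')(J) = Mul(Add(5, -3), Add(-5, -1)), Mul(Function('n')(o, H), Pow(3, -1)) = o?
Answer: 1800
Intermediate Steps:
Function('n')(o, H) = Mul(3, o)
Function('I')(G, X) = -4
Function('a')(J) = -12 (Function('a')(J) = Mul(2, -6) = -12)
Z = -150 (Z = Mul(Add(Mul(3, -5), Mul(-1, -5)), 15) = Mul(Add(-15, 5), 15) = Mul(-10, 15) = -150)
Mul(Z, Function('a')(Function('I')(-2, -5))) = Mul(-150, -12) = 1800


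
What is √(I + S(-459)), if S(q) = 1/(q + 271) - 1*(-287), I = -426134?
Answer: I*√3762784139/94 ≈ 652.57*I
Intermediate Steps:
S(q) = 287 + 1/(271 + q) (S(q) = 1/(271 + q) + 287 = 287 + 1/(271 + q))
√(I + S(-459)) = √(-426134 + (77778 + 287*(-459))/(271 - 459)) = √(-426134 + (77778 - 131733)/(-188)) = √(-426134 - 1/188*(-53955)) = √(-426134 + 53955/188) = √(-80059237/188) = I*√3762784139/94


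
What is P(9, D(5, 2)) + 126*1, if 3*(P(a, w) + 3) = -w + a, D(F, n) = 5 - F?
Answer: 126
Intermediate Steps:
P(a, w) = -3 - w/3 + a/3 (P(a, w) = -3 + (-w + a)/3 = -3 + (a - w)/3 = -3 + (-w/3 + a/3) = -3 - w/3 + a/3)
P(9, D(5, 2)) + 126*1 = (-3 - (5 - 1*5)/3 + (⅓)*9) + 126*1 = (-3 - (5 - 5)/3 + 3) + 126 = (-3 - ⅓*0 + 3) + 126 = (-3 + 0 + 3) + 126 = 0 + 126 = 126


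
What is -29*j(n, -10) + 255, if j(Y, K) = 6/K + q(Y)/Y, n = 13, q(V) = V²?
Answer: -523/5 ≈ -104.60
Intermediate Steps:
j(Y, K) = Y + 6/K (j(Y, K) = 6/K + Y²/Y = 6/K + Y = Y + 6/K)
-29*j(n, -10) + 255 = -29*(13 + 6/(-10)) + 255 = -29*(13 + 6*(-⅒)) + 255 = -29*(13 - ⅗) + 255 = -29*62/5 + 255 = -1798/5 + 255 = -523/5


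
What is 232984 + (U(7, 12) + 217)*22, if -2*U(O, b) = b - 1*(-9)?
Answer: 237527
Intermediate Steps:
U(O, b) = -9/2 - b/2 (U(O, b) = -(b - 1*(-9))/2 = -(b + 9)/2 = -(9 + b)/2 = -9/2 - b/2)
232984 + (U(7, 12) + 217)*22 = 232984 + ((-9/2 - ½*12) + 217)*22 = 232984 + ((-9/2 - 6) + 217)*22 = 232984 + (-21/2 + 217)*22 = 232984 + (413/2)*22 = 232984 + 4543 = 237527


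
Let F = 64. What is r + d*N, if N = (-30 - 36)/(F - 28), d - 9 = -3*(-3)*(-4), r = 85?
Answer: 269/2 ≈ 134.50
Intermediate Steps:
d = -27 (d = 9 - 3*(-3)*(-4) = 9 + 9*(-4) = 9 - 36 = -27)
N = -11/6 (N = (-30 - 36)/(64 - 28) = -66/36 = -66*1/36 = -11/6 ≈ -1.8333)
r + d*N = 85 - 27*(-11/6) = 85 + 99/2 = 269/2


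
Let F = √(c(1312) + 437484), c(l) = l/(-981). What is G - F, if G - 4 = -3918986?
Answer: -3918982 - 2*√11694895907/327 ≈ -3.9196e+6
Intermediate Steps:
G = -3918982 (G = 4 - 3918986 = -3918982)
c(l) = -l/981 (c(l) = l*(-1/981) = -l/981)
F = 2*√11694895907/327 (F = √(-1/981*1312 + 437484) = √(-1312/981 + 437484) = √(429170492/981) = 2*√11694895907/327 ≈ 661.42)
G - F = -3918982 - 2*√11694895907/327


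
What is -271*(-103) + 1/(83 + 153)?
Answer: 6587469/236 ≈ 27913.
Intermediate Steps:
-271*(-103) + 1/(83 + 153) = 27913 + 1/236 = 6587469/236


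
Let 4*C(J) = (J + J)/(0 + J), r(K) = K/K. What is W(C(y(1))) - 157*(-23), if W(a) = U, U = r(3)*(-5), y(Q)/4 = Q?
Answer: 3606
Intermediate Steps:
y(Q) = 4*Q
r(K) = 1
C(J) = ½ (C(J) = ((J + J)/(0 + J))/4 = ((2*J)/J)/4 = (¼)*2 = ½)
U = -5 (U = 1*(-5) = -5)
W(a) = -5
W(C(y(1))) - 157*(-23) = -5 - 157*(-23) = -5 + 3611 = 3606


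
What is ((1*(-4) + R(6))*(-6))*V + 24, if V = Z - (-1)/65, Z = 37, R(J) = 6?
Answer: -27312/65 ≈ -420.18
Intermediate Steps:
V = 2406/65 (V = 37 - (-1)/65 = 37 - 1*(-1/65) = 37 + 1/65 = 2406/65 ≈ 37.015)
((1*(-4) + R(6))*(-6))*V + 24 = ((1*(-4) + 6)*(-6))*(2406/65) + 24 = ((-4 + 6)*(-6))*(2406/65) + 24 = (2*(-6))*(2406/65) + 24 = -12*2406/65 + 24 = -28872/65 + 24 = -27312/65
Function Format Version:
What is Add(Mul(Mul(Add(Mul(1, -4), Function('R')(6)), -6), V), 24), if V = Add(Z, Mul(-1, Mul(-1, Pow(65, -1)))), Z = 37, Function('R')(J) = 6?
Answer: Rational(-27312, 65) ≈ -420.18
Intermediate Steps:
V = Rational(2406, 65) (V = Add(37, Mul(-1, Mul(-1, Pow(65, -1)))) = Add(37, Mul(-1, Mul(-1, Rational(1, 65)))) = Add(37, Mul(-1, Rational(-1, 65))) = Add(37, Rational(1, 65)) = Rational(2406, 65) ≈ 37.015)
Add(Mul(Mul(Add(Mul(1, -4), Function('R')(6)), -6), V), 24) = Add(Mul(Mul(Add(Mul(1, -4), 6), -6), Rational(2406, 65)), 24) = Add(Mul(Mul(Add(-4, 6), -6), Rational(2406, 65)), 24) = Add(Mul(Mul(2, -6), Rational(2406, 65)), 24) = Add(Mul(-12, Rational(2406, 65)), 24) = Add(Rational(-28872, 65), 24) = Rational(-27312, 65)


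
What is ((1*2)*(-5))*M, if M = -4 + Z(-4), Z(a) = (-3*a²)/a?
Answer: -80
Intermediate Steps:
Z(a) = -3*a
M = 8 (M = -4 - 3*(-4) = -4 + 12 = 8)
((1*2)*(-5))*M = ((1*2)*(-5))*8 = (2*(-5))*8 = -10*8 = -80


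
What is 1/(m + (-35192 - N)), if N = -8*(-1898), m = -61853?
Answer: -1/112229 ≈ -8.9104e-6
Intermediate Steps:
N = 15184
1/(m + (-35192 - N)) = 1/(-61853 + (-35192 - 1*15184)) = 1/(-61853 + (-35192 - 15184)) = 1/(-61853 - 50376) = 1/(-112229) = -1/112229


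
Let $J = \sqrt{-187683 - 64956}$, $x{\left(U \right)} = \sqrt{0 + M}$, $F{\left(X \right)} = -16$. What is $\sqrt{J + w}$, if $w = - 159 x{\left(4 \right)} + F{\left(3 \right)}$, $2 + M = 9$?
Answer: $\sqrt{-16 - 159 \sqrt{7} + 9 i \sqrt{3119}} \approx 10.704 + 23.479 i$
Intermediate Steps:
$M = 7$ ($M = -2 + 9 = 7$)
$x{\left(U \right)} = \sqrt{7}$ ($x{\left(U \right)} = \sqrt{0 + 7} = \sqrt{7}$)
$w = -16 - 159 \sqrt{7}$ ($w = - 159 \sqrt{7} - 16 = -16 - 159 \sqrt{7} \approx -436.67$)
$J = 9 i \sqrt{3119}$ ($J = \sqrt{-252639} = 9 i \sqrt{3119} \approx 502.63 i$)
$\sqrt{J + w} = \sqrt{9 i \sqrt{3119} - \left(16 + 159 \sqrt{7}\right)} = \sqrt{-16 - 159 \sqrt{7} + 9 i \sqrt{3119}}$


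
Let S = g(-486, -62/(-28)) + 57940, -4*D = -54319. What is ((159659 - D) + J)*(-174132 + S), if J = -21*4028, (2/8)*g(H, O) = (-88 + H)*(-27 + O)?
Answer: -3645447265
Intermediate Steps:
D = 54319/4 (D = -¼*(-54319) = 54319/4 ≈ 13580.)
g(H, O) = 4*(-88 + H)*(-27 + O) (g(H, O) = 4*((-88 + H)*(-27 + O)) = 4*(-88 + H)*(-27 + O))
S = 114848 (S = (9504 - (-21824)/(-28) - 108*(-486) + 4*(-486)*(-62/(-28))) + 57940 = (9504 - (-21824)*(-1)/28 + 52488 + 4*(-486)*(-62*(-1/28))) + 57940 = (9504 - 352*31/14 + 52488 + 4*(-486)*(31/14)) + 57940 = (9504 - 5456/7 + 52488 - 30132/7) + 57940 = 56908 + 57940 = 114848)
J = -84588
((159659 - D) + J)*(-174132 + S) = ((159659 - 1*54319/4) - 84588)*(-174132 + 114848) = ((159659 - 54319/4) - 84588)*(-59284) = (584317/4 - 84588)*(-59284) = (245965/4)*(-59284) = -3645447265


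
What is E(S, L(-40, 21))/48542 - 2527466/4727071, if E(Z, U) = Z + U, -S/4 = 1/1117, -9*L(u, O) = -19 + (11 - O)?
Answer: -94864005336613/177444327945042 ≈ -0.53461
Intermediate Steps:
L(u, O) = 8/9 + O/9 (L(u, O) = -(-19 + (11 - O))/9 = -(-8 - O)/9 = 8/9 + O/9)
S = -4/1117 ≈ -0.0035810
E(Z, U) = U + Z
E(S, L(-40, 21))/48542 - 2527466/4727071 = ((8/9 + (1/9)*21) - 4/1117)/48542 - 2527466/4727071 = ((8/9 + 7/3) - 4/1117)*(1/48542) - 2527466*1/4727071 = (29/9 - 4/1117)*(1/48542) - 2527466/4727071 = (32357/10053)*(1/48542) - 2527466/4727071 = 2489/37537902 - 2527466/4727071 = -94864005336613/177444327945042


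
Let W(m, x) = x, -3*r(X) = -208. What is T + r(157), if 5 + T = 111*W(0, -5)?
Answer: -1472/3 ≈ -490.67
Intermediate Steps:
r(X) = 208/3 (r(X) = -⅓*(-208) = 208/3)
T = -560 (T = -5 + 111*(-5) = -5 - 555 = -560)
T + r(157) = -560 + 208/3 = -1472/3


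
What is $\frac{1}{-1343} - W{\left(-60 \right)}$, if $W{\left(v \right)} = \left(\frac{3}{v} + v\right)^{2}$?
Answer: $- \frac{1937144943}{537200} \approx -3606.0$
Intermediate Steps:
$W{\left(v \right)} = \left(v + \frac{3}{v}\right)^{2}$
$\frac{1}{-1343} - W{\left(-60 \right)} = \frac{1}{-1343} - \frac{\left(3 + \left(-60\right)^{2}\right)^{2}}{3600} = - \frac{1}{1343} - \frac{\left(3 + 3600\right)^{2}}{3600} = - \frac{1}{1343} - \frac{3603^{2}}{3600} = - \frac{1}{1343} - \frac{1}{3600} \cdot 12981609 = - \frac{1}{1343} - \frac{1442401}{400} = - \frac{1937144943}{537200}$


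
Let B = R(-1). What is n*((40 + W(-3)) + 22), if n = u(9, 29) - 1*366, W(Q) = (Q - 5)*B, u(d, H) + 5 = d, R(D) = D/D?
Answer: -19548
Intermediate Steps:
R(D) = 1
B = 1
u(d, H) = -5 + d
W(Q) = -5 + Q (W(Q) = (Q - 5)*1 = (-5 + Q)*1 = -5 + Q)
n = -362 (n = (-5 + 9) - 1*366 = 4 - 366 = -362)
n*((40 + W(-3)) + 22) = -362*((40 + (-5 - 3)) + 22) = -362*((40 - 8) + 22) = -362*(32 + 22) = -362*54 = -19548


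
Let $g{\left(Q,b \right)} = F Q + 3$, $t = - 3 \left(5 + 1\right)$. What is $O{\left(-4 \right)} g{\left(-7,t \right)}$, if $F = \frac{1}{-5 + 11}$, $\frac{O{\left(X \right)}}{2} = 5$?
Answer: $\frac{55}{3} \approx 18.333$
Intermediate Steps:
$O{\left(X \right)} = 10$ ($O{\left(X \right)} = 2 \cdot 5 = 10$)
$F = \frac{1}{6} \approx 0.16667$
$t = -18$ ($t = \left(-3\right) 6 = -18$)
$g{\left(Q,b \right)} = 3 + \frac{Q}{6}$ ($g{\left(Q,b \right)} = \frac{Q}{6} + 3 = 3 + \frac{Q}{6}$)
$O{\left(-4 \right)} g{\left(-7,t \right)} = 10 \left(3 + \frac{1}{6} \left(-7\right)\right) = 10 \left(3 - \frac{7}{6}\right) = 10 \cdot \frac{11}{6} = \frac{55}{3}$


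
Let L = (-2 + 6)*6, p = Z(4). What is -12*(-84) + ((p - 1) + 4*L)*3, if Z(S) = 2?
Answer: 1299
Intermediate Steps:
p = 2
L = 24 (L = 4*6 = 24)
-12*(-84) + ((p - 1) + 4*L)*3 = -12*(-84) + ((2 - 1) + 4*24)*3 = 1008 + (1 + 96)*3 = 1008 + 97*3 = 1008 + 291 = 1299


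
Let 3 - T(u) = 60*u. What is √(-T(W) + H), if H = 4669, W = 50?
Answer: √7666 ≈ 87.556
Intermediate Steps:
T(u) = 3 - 60*u
√(-T(W) + H) = √(-(3 - 60*50) + 4669) = √(-(3 - 3000) + 4669) = √(-1*(-2997) + 4669) = √(2997 + 4669) = √7666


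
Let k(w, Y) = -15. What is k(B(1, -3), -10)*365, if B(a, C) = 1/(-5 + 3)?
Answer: -5475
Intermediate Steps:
B(a, C) = -½ (B(a, C) = 1/(-2) = -½)
k(B(1, -3), -10)*365 = -15*365 = -5475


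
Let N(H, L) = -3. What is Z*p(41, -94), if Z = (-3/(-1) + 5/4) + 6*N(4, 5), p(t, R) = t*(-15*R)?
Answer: -1589775/2 ≈ -7.9489e+5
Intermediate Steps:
p(t, R) = -15*R*t
Z = -55/4 (Z = (-3/(-1) + 5/4) + 6*(-3) = (-3*(-1) + 5*(¼)) - 18 = (3 + 5/4) - 18 = 17/4 - 18 = -55/4 ≈ -13.750)
Z*p(41, -94) = -(-825)*(-94)*41/4 = -55/4*57810 = -1589775/2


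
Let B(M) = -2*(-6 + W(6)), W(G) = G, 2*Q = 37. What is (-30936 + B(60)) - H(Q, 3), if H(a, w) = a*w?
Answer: -61983/2 ≈ -30992.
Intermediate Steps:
Q = 37/2 (Q = (1/2)*37 = 37/2 ≈ 18.500)
B(M) = 0 (B(M) = -2*(-6 + 6) = -2*0 = 0)
(-30936 + B(60)) - H(Q, 3) = (-30936 + 0) - 37*3/2 = -30936 - 1*111/2 = -30936 - 111/2 = -61983/2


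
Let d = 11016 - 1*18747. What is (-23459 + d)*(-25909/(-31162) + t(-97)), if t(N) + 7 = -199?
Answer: 99706055485/15581 ≈ 6.3992e+6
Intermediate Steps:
t(N) = -206 (t(N) = -7 - 199 = -206)
d = -7731 (d = 11016 - 18747 = -7731)
(-23459 + d)*(-25909/(-31162) + t(-97)) = (-23459 - 7731)*(-25909/(-31162) - 206) = -31190*(-25909*(-1/31162) - 206) = -31190*(25909/31162 - 206) = -31190*(-6393463/31162) = 99706055485/15581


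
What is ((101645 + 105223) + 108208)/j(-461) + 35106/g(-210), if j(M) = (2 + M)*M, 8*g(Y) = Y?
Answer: -9893498332/7405965 ≈ -1335.9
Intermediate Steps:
g(Y) = Y/8
j(M) = M*(2 + M)
((101645 + 105223) + 108208)/j(-461) + 35106/g(-210) = ((101645 + 105223) + 108208)/((-461*(2 - 461))) + 35106/(((⅛)*(-210))) = (206868 + 108208)/((-461*(-459))) + 35106/(-105/4) = 315076/211599 + 35106*(-4/105) = 315076*(1/211599) - 46808/35 = 315076/211599 - 46808/35 = -9893498332/7405965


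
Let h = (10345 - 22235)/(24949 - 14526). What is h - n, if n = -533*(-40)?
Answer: -222230250/10423 ≈ -21321.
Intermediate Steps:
h = -11890/10423 ≈ -1.1407
n = 21320
h - n = -11890/10423 - 1*21320 = -11890/10423 - 21320 = -222230250/10423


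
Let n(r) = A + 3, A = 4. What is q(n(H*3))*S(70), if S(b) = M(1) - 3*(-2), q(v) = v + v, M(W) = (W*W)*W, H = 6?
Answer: 98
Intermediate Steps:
n(r) = 7 (n(r) = 4 + 3 = 7)
M(W) = W**3 (M(W) = W**2*W = W**3)
q(v) = 2*v
S(b) = 7 (S(b) = 1**3 - 3*(-2) = 1 + 6 = 7)
q(n(H*3))*S(70) = (2*7)*7 = 14*7 = 98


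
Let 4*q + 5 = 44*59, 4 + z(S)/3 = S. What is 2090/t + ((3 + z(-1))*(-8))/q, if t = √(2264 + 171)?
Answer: 384/2591 + 418*√2435/487 ≈ 42.502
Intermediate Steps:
z(S) = -12 + 3*S
t = √2435 ≈ 49.346
q = 2591/4 (q = -5/4 + (44*59)/4 = -5/4 + (¼)*2596 = -5/4 + 649 = 2591/4 ≈ 647.75)
2090/t + ((3 + z(-1))*(-8))/q = 2090/(√2435) + ((3 + (-12 + 3*(-1)))*(-8))/(2591/4) = 2090*(√2435/2435) + ((3 + (-12 - 3))*(-8))*(4/2591) = 418*√2435/487 + ((3 - 15)*(-8))*(4/2591) = 418*√2435/487 - 12*(-8)*(4/2591) = 418*√2435/487 + 96*(4/2591) = 418*√2435/487 + 384/2591 = 384/2591 + 418*√2435/487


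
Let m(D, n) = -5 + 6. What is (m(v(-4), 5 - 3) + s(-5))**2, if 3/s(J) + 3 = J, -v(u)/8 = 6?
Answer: 25/64 ≈ 0.39063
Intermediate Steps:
v(u) = -48 (v(u) = -8*6 = -48)
s(J) = 3/(-3 + J)
m(D, n) = 1
(m(v(-4), 5 - 3) + s(-5))**2 = (1 + 3/(-3 - 5))**2 = (1 + 3/(-8))**2 = (1 + 3*(-1/8))**2 = (1 - 3/8)**2 = (5/8)**2 = 25/64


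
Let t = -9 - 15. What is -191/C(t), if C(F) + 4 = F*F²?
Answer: 191/13828 ≈ 0.013813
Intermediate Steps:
t = -24
C(F) = -4 + F³ (C(F) = -4 + F*F² = -4 + F³)
-191/C(t) = -191/(-4 + (-24)³) = -191/(-4 - 13824) = -191/(-13828) = -191*(-1/13828) = 191/13828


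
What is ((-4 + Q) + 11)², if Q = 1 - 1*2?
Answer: 36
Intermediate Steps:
Q = -1 (Q = 1 - 2 = -1)
((-4 + Q) + 11)² = ((-4 - 1) + 11)² = (-5 + 11)² = 6² = 36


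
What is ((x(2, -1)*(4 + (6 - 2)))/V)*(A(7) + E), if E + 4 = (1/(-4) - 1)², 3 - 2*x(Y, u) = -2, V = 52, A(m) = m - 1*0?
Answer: 365/208 ≈ 1.7548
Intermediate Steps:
A(m) = m (A(m) = m + 0 = m)
x(Y, u) = 5/2 (x(Y, u) = 3/2 - ½*(-2) = 3/2 + 1 = 5/2)
E = -39/16 (E = -4 + (1/(-4) - 1)² = -4 + (-¼ - 1)² = -4 + (-5/4)² = -4 + 25/16 = -39/16 ≈ -2.4375)
((x(2, -1)*(4 + (6 - 2)))/V)*(A(7) + E) = ((5*(4 + (6 - 2))/2)/52)*(7 - 39/16) = ((5*(4 + 4)/2)*(1/52))*(73/16) = (((5/2)*8)*(1/52))*(73/16) = (20*(1/52))*(73/16) = (5/13)*(73/16) = 365/208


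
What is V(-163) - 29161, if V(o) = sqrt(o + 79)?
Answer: -29161 + 2*I*sqrt(21) ≈ -29161.0 + 9.1651*I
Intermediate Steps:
V(o) = sqrt(79 + o)
V(-163) - 29161 = sqrt(79 - 163) - 29161 = sqrt(-84) - 29161 = 2*I*sqrt(21) - 29161 = -29161 + 2*I*sqrt(21)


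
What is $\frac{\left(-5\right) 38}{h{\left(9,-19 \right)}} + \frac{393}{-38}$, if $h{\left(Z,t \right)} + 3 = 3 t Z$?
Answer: $- \frac{24446}{2451} \approx -9.9739$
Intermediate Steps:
$h{\left(Z,t \right)} = -3 + 3 Z t$ ($h{\left(Z,t \right)} = -3 + 3 t Z = -3 + 3 Z t$)
$\frac{\left(-5\right) 38}{h{\left(9,-19 \right)}} + \frac{393}{-38} = \frac{\left(-5\right) 38}{-3 + 3 \cdot 9 \left(-19\right)} + \frac{393}{-38} = - \frac{190}{-3 - 513} + 393 \left(- \frac{1}{38}\right) = - \frac{190}{-516} - \frac{393}{38} = \left(-190\right) \left(- \frac{1}{516}\right) - \frac{393}{38} = \frac{95}{258} - \frac{393}{38} = - \frac{24446}{2451}$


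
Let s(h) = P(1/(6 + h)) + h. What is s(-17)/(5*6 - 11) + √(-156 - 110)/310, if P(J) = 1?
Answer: -16/19 + I*√266/310 ≈ -0.8421 + 0.052611*I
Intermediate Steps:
s(h) = 1 + h
s(-17)/(5*6 - 11) + √(-156 - 110)/310 = (1 - 17)/(5*6 - 11) + √(-156 - 110)/310 = -16/(30 - 11) + √(-266)*(1/310) = -16/19 + (I*√266)*(1/310) = -16*1/19 + I*√266/310 = -16/19 + I*√266/310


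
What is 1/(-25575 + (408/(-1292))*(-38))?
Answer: -1/25563 ≈ -3.9119e-5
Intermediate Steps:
1/(-25575 + (408/(-1292))*(-38)) = 1/(-25575 + (408*(-1/1292))*(-38)) = 1/(-25575 - 6/19*(-38)) = 1/(-25575 + 12) = 1/(-25563) = -1/25563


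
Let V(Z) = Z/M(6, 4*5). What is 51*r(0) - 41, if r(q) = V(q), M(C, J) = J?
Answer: -41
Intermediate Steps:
V(Z) = Z/20 (V(Z) = Z/((4*5)) = Z/20)
r(q) = q/20
51*r(0) - 41 = 51*((1/20)*0) - 41 = 51*0 - 41 = 0 - 41 = -41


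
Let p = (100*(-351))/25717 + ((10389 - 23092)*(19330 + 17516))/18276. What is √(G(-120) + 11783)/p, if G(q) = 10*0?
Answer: -78333982*√11783/2006267530791 ≈ -0.0042383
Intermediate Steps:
G(q) = 0
p = -2006267530791/78333982 (p = -35100*1/25717 - 12703*36846*(1/18276) = -35100/25717 - 468054738*1/18276 = -35100/25717 - 78009123/3046 = -2006267530791/78333982 ≈ -25612.)
√(G(-120) + 11783)/p = √(0 + 11783)/(-2006267530791/78333982) = √11783*(-78333982/2006267530791) = -78333982*√11783/2006267530791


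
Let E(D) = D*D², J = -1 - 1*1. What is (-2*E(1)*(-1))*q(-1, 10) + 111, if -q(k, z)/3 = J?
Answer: 123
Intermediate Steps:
J = -2 (J = -1 - 1 = -2)
E(D) = D³
q(k, z) = 6 (q(k, z) = -3*(-2) = 6)
(-2*E(1)*(-1))*q(-1, 10) + 111 = (-2*1³*(-1))*6 + 111 = (-2*1*(-1))*6 + 111 = -2*(-1)*6 + 111 = 2*6 + 111 = 12 + 111 = 123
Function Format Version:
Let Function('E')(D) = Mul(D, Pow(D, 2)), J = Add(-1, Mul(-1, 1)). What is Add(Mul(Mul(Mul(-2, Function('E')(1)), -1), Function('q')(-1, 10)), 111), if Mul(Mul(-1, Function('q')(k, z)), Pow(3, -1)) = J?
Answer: 123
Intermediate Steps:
J = -2 (J = Add(-1, -1) = -2)
Function('E')(D) = Pow(D, 3)
Function('q')(k, z) = 6 (Function('q')(k, z) = Mul(-3, -2) = 6)
Add(Mul(Mul(Mul(-2, Function('E')(1)), -1), Function('q')(-1, 10)), 111) = Add(Mul(Mul(Mul(-2, Pow(1, 3)), -1), 6), 111) = Add(Mul(Mul(Mul(-2, 1), -1), 6), 111) = Add(Mul(Mul(-2, -1), 6), 111) = Add(Mul(2, 6), 111) = Add(12, 111) = 123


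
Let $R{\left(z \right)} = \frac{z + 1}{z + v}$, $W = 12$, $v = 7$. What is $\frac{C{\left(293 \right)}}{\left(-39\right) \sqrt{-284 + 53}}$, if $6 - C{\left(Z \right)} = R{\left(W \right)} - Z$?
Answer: $\frac{436 i \sqrt{231}}{13167} \approx 0.50327 i$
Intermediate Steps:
$R{\left(z \right)} = \frac{1 + z}{7 + z}$ ($R{\left(z \right)} = \frac{z + 1}{z + 7} = \frac{1 + z}{7 + z}$)
$C{\left(Z \right)} = \frac{101}{19} + Z$ ($C{\left(Z \right)} = 6 - \left(\frac{1 + 12}{7 + 12} - Z\right) = 6 - \left(\frac{1}{19} \cdot 13 - Z\right) = 6 - \left(\frac{13}{19} - Z\right) = 6 + \left(- \frac{13}{19} + Z\right) = \frac{101}{19} + Z$)
$\frac{C{\left(293 \right)}}{\left(-39\right) \sqrt{-284 + 53}} = \frac{\frac{101}{19} + 293}{\left(-39\right) \sqrt{-284 + 53}} = \frac{5668}{19 \left(- 39 \sqrt{-231}\right)} = \frac{5668}{19 \left(- 39 i \sqrt{231}\right)} = \frac{5668 \frac{i \sqrt{231}}{9009}}{19} = \frac{436 i \sqrt{231}}{13167}$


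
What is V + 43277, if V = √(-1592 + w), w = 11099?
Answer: 43277 + √9507 ≈ 43375.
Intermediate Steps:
V = √9507 (V = √(-1592 + 11099) = √9507 ≈ 97.504)
V + 43277 = √9507 + 43277 = 43277 + √9507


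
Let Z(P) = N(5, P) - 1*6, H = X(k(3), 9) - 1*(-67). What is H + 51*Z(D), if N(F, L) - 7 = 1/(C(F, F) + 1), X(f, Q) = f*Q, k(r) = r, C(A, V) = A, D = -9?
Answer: 307/2 ≈ 153.50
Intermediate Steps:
X(f, Q) = Q*f
N(F, L) = 7 + 1/(1 + F) (N(F, L) = 7 + 1/(F + 1) = 7 + 1/(1 + F))
H = 94 (H = 9*3 - 1*(-67) = 27 + 67 = 94)
Z(P) = 7/6 (Z(P) = (8 + 7*5)/(1 + 5) - 1*6 = (8 + 35)/6 - 6 = (1/6)*43 - 6 = 43/6 - 6 = 7/6)
H + 51*Z(D) = 94 + 51*(7/6) = 94 + 119/2 = 307/2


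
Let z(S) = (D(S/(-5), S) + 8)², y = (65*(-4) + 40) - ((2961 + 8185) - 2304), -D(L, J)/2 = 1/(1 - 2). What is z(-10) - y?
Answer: 9162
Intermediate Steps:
D(L, J) = 2 (D(L, J) = -2/(1 - 2) = -2/(-1) = -2*(-1) = 2)
y = -9062 (y = (-260 + 40) - (11146 - 2304) = -220 - 1*8842 = -220 - 8842 = -9062)
z(S) = 100 (z(S) = (2 + 8)² = 10² = 100)
z(-10) - y = 100 - 1*(-9062) = 100 + 9062 = 9162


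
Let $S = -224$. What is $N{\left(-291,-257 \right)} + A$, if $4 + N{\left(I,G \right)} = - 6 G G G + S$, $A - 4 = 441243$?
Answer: $102288577$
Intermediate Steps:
$A = 441247$ ($A = 4 + 441243 = 441247$)
$N{\left(I,G \right)} = -228 - 6 G^{3}$ ($N{\left(I,G \right)} = -4 + \left(- 6 G G G - 224\right) = -4 + \left(- 6 G^{2} G - 224\right) = -4 - \left(224 + 6 G^{3}\right) = -228 - 6 G^{3}$)
$N{\left(-291,-257 \right)} + A = \left(-228 - 6 \left(-257\right)^{3}\right) + 441247 = \left(-228 - -101847558\right) + 441247 = \left(-228 + 101847558\right) + 441247 = 101847330 + 441247 = 102288577$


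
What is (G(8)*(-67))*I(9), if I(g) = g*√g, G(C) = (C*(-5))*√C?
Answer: 144720*√2 ≈ 2.0467e+5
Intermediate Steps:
G(C) = -5*C^(3/2) (G(C) = (-5*C)*√C = -5*C^(3/2))
I(g) = g^(3/2)
(G(8)*(-67))*I(9) = (-80*√2*(-67))*9^(3/2) = (-80*√2*(-67))*27 = (5360*√2)*27 = 144720*√2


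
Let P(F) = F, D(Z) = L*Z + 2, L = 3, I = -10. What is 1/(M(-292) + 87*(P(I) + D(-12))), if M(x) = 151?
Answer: -1/3677 ≈ -0.00027196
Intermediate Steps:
D(Z) = 2 + 3*Z (D(Z) = 3*Z + 2 = 2 + 3*Z)
1/(M(-292) + 87*(P(I) + D(-12))) = 1/(151 + 87*(-10 + (2 + 3*(-12)))) = 1/(151 + 87*(-10 + (2 - 36))) = 1/(151 + 87*(-10 - 34)) = 1/(151 + 87*(-44)) = 1/(151 - 3828) = 1/(-3677) = -1/3677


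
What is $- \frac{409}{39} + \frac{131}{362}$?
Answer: $- \frac{142949}{14118} \approx -10.125$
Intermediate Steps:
$- \frac{409}{39} + \frac{131}{362} = - \frac{142949}{14118}$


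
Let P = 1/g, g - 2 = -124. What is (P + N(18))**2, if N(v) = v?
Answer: 4818025/14884 ≈ 323.71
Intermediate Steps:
g = -122 (g = 2 - 124 = -122)
P = -1/122 (P = 1/(-122) = -1/122 ≈ -0.0081967)
(P + N(18))**2 = (-1/122 + 18)**2 = (2195/122)**2 = 4818025/14884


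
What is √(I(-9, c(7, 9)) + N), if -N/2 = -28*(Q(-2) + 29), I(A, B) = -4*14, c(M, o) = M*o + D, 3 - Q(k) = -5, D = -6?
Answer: 12*√14 ≈ 44.900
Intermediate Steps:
Q(k) = 8 (Q(k) = 3 - 1*(-5) = 3 + 5 = 8)
c(M, o) = -6 + M*o (c(M, o) = M*o - 6 = -6 + M*o)
I(A, B) = -56
N = 2072 (N = -(-56)*(8 + 29) = -(-56)*37 = -2*(-1036) = 2072)
√(I(-9, c(7, 9)) + N) = √(-56 + 2072) = √2016 = 12*√14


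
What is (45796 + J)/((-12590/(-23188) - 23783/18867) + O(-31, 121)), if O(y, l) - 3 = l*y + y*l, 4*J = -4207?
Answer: -19575072265023/3281036426678 ≈ -5.9661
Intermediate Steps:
J = -4207/4 (J = (¼)*(-4207) = -4207/4 ≈ -1051.8)
O(y, l) = 3 + 2*l*y (O(y, l) = 3 + (l*y + y*l) = 3 + (l*y + l*y) = 3 + 2*l*y)
(45796 + J)/((-12590/(-23188) - 23783/18867) + O(-31, 121)) = (45796 - 4207/4)/((-12590/(-23188) - 23783/18867) + (3 + 2*121*(-31))) = 178977/(4*((-12590*(-1/23188) - 23783*1/18867) + (3 - 7502))) = 178977/(4*((6295/11594 - 23783/18867) - 7499)) = 178977/(4*(-156972337/218743998 - 7499)) = 178977/(4*(-1640518213339/218743998)) = (178977/4)*(-218743998/1640518213339) = -19575072265023/3281036426678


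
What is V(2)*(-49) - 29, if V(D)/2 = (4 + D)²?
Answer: -3557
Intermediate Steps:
V(D) = 2*(4 + D)²
V(2)*(-49) - 29 = (2*(4 + 2)²)*(-49) - 29 = (2*6²)*(-49) - 29 = (2*36)*(-49) - 29 = 72*(-49) - 29 = -3528 - 29 = -3557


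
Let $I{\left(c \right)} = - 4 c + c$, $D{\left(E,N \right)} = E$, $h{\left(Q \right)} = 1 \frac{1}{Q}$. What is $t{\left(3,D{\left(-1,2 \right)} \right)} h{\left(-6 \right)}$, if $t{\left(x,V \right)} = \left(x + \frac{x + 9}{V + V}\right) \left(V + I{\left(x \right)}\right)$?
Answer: $-5$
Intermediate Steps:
$h{\left(Q \right)} = \frac{1}{Q}$
$I{\left(c \right)} = - 3 c$
$t{\left(x,V \right)} = \left(V - 3 x\right) \left(x + \frac{9 + x}{2 V}\right)$ ($t{\left(x,V \right)} = \left(x + \frac{x + 9}{V + V}\right) \left(V - 3 x\right) = \left(x + \frac{9 + x}{2 V}\right) \left(V - 3 x\right) = \left(V - 3 x\right) \left(x + \frac{9 + x}{2 V}\right)$)
$t{\left(3,D{\left(-1,2 \right)} \right)} h{\left(-6 \right)} = \frac{\frac{1}{2} \frac{1}{-1} \left(\left(-27\right) 3 - 3 \cdot 3^{2} - \left(9 + 3 - 6 \cdot 3^{2} + 2 \left(-1\right) 3\right)\right)}{-6} = \frac{1}{2} \left(-1\right) \left(-81 - 27 - \left(9 + 3 - 54 - 6\right)\right) \left(- \frac{1}{6}\right) = \frac{1}{2} \left(-1\right) \left(-81 - 27 - -48\right) \left(- \frac{1}{6}\right) = \frac{1}{2} \left(-1\right) \left(-81 - 27 + 48\right) \left(- \frac{1}{6}\right) = \frac{1}{2} \left(-1\right) \left(-60\right) \left(- \frac{1}{6}\right) = 30 \left(- \frac{1}{6}\right) = -5$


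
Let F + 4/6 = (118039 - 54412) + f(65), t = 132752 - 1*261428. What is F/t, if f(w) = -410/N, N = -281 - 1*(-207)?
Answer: -3531569/7141518 ≈ -0.49451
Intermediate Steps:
N = -74 (N = -281 + 207 = -74)
f(w) = 205/37 (f(w) = -410/(-74) = -410*(-1/74) = 205/37)
t = -128676 (t = 132752 - 261428 = -128676)
F = 7063138/111 (F = -⅔ + ((118039 - 54412) + 205/37) = -⅔ + (63627 + 205/37) = -⅔ + 2354404/37 = 7063138/111 ≈ 63632.)
F/t = (7063138/111)/(-128676) = (7063138/111)*(-1/128676) = -3531569/7141518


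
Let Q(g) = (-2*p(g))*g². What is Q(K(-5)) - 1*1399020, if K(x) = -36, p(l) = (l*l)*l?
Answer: 119533332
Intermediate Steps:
p(l) = l³ (p(l) = l²*l = l³)
Q(g) = -2*g⁵ (Q(g) = (-2*g³)*g² = -2*g⁵)
Q(K(-5)) - 1*1399020 = -2*(-36)⁵ - 1*1399020 = -2*(-60466176) - 1399020 = 120932352 - 1399020 = 119533332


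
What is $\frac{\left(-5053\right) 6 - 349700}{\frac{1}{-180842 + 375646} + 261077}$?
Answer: $- \frac{74029026472}{50858843909} \approx -1.4556$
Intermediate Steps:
$\frac{\left(-5053\right) 6 - 349700}{\frac{1}{-180842 + 375646} + 261077} = \frac{-30318 - 349700}{\frac{1}{194804} + 261077} = - \frac{380018}{\frac{1}{194804} + 261077} = - \frac{380018}{\frac{50858843909}{194804}} = \left(-380018\right) \frac{194804}{50858843909} = - \frac{74029026472}{50858843909}$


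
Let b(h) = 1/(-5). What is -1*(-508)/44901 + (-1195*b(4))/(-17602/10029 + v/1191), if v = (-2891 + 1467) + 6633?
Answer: 14244087329317/156041347131 ≈ 91.284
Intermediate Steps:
v = 5209 (v = -1424 + 6633 = 5209)
b(h) = -⅕
-1*(-508)/44901 + (-1195*b(4))/(-17602/10029 + v/1191) = -1*(-508)/44901 + (-1195*(-⅕))/(-17602/10029 + 5209/1191) = 508*(1/44901) + 239/(-17602*1/10029 + 5209*(1/1191)) = 508/44901 + 239/(-17602/10029 + 5209/1191) = 508/44901 + 239/(3475231/1327171) = 508/44901 + 239*(1327171/3475231) = 508/44901 + 317193869/3475231 = 14244087329317/156041347131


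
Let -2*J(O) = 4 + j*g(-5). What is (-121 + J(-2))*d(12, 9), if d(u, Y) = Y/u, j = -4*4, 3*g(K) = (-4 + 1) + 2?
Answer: -377/4 ≈ -94.250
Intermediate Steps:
g(K) = -⅓ (g(K) = ((-4 + 1) + 2)/3 = (-3 + 2)/3 = (⅓)*(-1) = -⅓)
j = -16
J(O) = -14/3 (J(O) = -(4 - 16*(-⅓))/2 = -(4 + 16/3)/2 = -½*28/3 = -14/3)
(-121 + J(-2))*d(12, 9) = (-121 - 14/3)*(9/12) = -1131/12 = -377/3*¾ = -377/4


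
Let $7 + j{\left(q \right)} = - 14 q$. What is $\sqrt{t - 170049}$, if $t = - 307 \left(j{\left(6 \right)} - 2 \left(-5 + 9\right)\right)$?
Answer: $46 i \sqrt{66} \approx 373.71 i$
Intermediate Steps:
$j{\left(q \right)} = -7 - 14 q$
$t = 30393$ ($t = - 307 \left(\left(-7 - 84\right) - 2 \left(-5 + 9\right)\right) = - 307 \left(\left(-7 - 84\right) - 8\right) = - 307 \left(-91 - 8\right) = \left(-307\right) \left(-99\right) = 30393$)
$\sqrt{t - 170049} = \sqrt{30393 - 170049} = \sqrt{-139656} = 46 i \sqrt{66}$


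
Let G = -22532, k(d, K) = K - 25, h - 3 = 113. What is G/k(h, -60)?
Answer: 22532/85 ≈ 265.08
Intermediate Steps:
h = 116 (h = 3 + 113 = 116)
k(d, K) = -25 + K
G/k(h, -60) = -22532/(-25 - 60) = -22532/(-85) = -22532*(-1/85) = 22532/85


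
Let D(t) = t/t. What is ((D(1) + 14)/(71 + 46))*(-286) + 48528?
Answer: 145474/3 ≈ 48491.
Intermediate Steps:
D(t) = 1
((D(1) + 14)/(71 + 46))*(-286) + 48528 = ((1 + 14)/(71 + 46))*(-286) + 48528 = (15/117)*(-286) + 48528 = (15*(1/117))*(-286) + 48528 = (5/39)*(-286) + 48528 = -110/3 + 48528 = 145474/3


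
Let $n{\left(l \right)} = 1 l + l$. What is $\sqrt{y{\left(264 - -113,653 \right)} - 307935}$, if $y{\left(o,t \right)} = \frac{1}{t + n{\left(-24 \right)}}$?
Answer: $\frac{i \sqrt{931503370}}{55} \approx 554.92 i$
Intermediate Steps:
$n{\left(l \right)} = 2 l$ ($n{\left(l \right)} = l + l = 2 l$)
$y{\left(o,t \right)} = \frac{1}{-48 + t}$ ($y{\left(o,t \right)} = \frac{1}{t + 2 \left(-24\right)} = \frac{1}{t - 48} = \frac{1}{-48 + t}$)
$\sqrt{y{\left(264 - -113,653 \right)} - 307935} = \sqrt{\frac{1}{-48 + 653} - 307935} = \sqrt{\frac{1}{605} - 307935} = \sqrt{- \frac{186300674}{605}} = \frac{i \sqrt{931503370}}{55}$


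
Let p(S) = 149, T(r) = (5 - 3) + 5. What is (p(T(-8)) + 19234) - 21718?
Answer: -2335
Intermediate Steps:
T(r) = 7 (T(r) = 2 + 5 = 7)
(p(T(-8)) + 19234) - 21718 = (149 + 19234) - 21718 = 19383 - 21718 = -2335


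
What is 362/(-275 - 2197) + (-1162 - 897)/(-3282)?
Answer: 325147/676092 ≈ 0.48092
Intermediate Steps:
362/(-275 - 2197) + (-1162 - 897)/(-3282) = 362/(-2472) - 2059*(-1/3282) = 362*(-1/2472) + 2059/3282 = -181/1236 + 2059/3282 = 325147/676092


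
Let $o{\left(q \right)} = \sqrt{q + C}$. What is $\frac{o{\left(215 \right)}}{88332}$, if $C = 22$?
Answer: $\frac{\sqrt{237}}{88332} \approx 0.00017428$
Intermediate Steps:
$o{\left(q \right)} = \sqrt{22 + q}$ ($o{\left(q \right)} = \sqrt{q + 22} = \sqrt{22 + q}$)
$\frac{o{\left(215 \right)}}{88332} = \frac{\sqrt{22 + 215}}{88332} = \sqrt{237} \cdot \frac{1}{88332} = \frac{\sqrt{237}}{88332}$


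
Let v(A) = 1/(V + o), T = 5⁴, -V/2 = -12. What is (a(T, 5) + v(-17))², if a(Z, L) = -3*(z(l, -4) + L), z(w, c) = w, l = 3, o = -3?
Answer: 253009/441 ≈ 573.72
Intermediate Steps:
V = 24 (V = -2*(-12) = 24)
T = 625
v(A) = 1/21 (v(A) = 1/(24 - 3) = 1/21)
a(Z, L) = -9 - 3*L (a(Z, L) = -3*(3 + L) = -9 - 3*L)
(a(T, 5) + v(-17))² = ((-9 - 3*5) + 1/21)² = ((-9 - 15) + 1/21)² = (-24 + 1/21)² = (-503/21)² = 253009/441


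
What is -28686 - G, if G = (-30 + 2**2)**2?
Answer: -29362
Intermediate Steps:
G = 676 (G = (-30 + 4)**2 = (-26)**2 = 676)
-28686 - G = -28686 - 1*676 = -28686 - 676 = -29362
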